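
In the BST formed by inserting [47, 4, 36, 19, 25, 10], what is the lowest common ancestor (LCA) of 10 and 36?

Tree insertion order: [47, 4, 36, 19, 25, 10]
Tree (level-order array): [47, 4, None, None, 36, 19, None, 10, 25]
In a BST, the LCA of p=10, q=36 is the first node v on the
root-to-leaf path with p <= v <= q (go left if both < v, right if both > v).
Walk from root:
  at 47: both 10 and 36 < 47, go left
  at 4: both 10 and 36 > 4, go right
  at 36: 10 <= 36 <= 36, this is the LCA
LCA = 36


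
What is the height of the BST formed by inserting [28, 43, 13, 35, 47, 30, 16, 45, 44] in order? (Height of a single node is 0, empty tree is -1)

Insertion order: [28, 43, 13, 35, 47, 30, 16, 45, 44]
Tree (level-order array): [28, 13, 43, None, 16, 35, 47, None, None, 30, None, 45, None, None, None, 44]
Compute height bottom-up (empty subtree = -1):
  height(16) = 1 + max(-1, -1) = 0
  height(13) = 1 + max(-1, 0) = 1
  height(30) = 1 + max(-1, -1) = 0
  height(35) = 1 + max(0, -1) = 1
  height(44) = 1 + max(-1, -1) = 0
  height(45) = 1 + max(0, -1) = 1
  height(47) = 1 + max(1, -1) = 2
  height(43) = 1 + max(1, 2) = 3
  height(28) = 1 + max(1, 3) = 4
Height = 4


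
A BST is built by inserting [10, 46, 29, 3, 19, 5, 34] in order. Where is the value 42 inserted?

Starting tree (level order): [10, 3, 46, None, 5, 29, None, None, None, 19, 34]
Insertion path: 10 -> 46 -> 29 -> 34
Result: insert 42 as right child of 34
Final tree (level order): [10, 3, 46, None, 5, 29, None, None, None, 19, 34, None, None, None, 42]


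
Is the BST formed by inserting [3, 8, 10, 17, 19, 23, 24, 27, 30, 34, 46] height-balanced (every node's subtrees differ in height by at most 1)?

Tree (level-order array): [3, None, 8, None, 10, None, 17, None, 19, None, 23, None, 24, None, 27, None, 30, None, 34, None, 46]
Definition: a tree is height-balanced if, at every node, |h(left) - h(right)| <= 1 (empty subtree has height -1).
Bottom-up per-node check:
  node 46: h_left=-1, h_right=-1, diff=0 [OK], height=0
  node 34: h_left=-1, h_right=0, diff=1 [OK], height=1
  node 30: h_left=-1, h_right=1, diff=2 [FAIL (|-1-1|=2 > 1)], height=2
  node 27: h_left=-1, h_right=2, diff=3 [FAIL (|-1-2|=3 > 1)], height=3
  node 24: h_left=-1, h_right=3, diff=4 [FAIL (|-1-3|=4 > 1)], height=4
  node 23: h_left=-1, h_right=4, diff=5 [FAIL (|-1-4|=5 > 1)], height=5
  node 19: h_left=-1, h_right=5, diff=6 [FAIL (|-1-5|=6 > 1)], height=6
  node 17: h_left=-1, h_right=6, diff=7 [FAIL (|-1-6|=7 > 1)], height=7
  node 10: h_left=-1, h_right=7, diff=8 [FAIL (|-1-7|=8 > 1)], height=8
  node 8: h_left=-1, h_right=8, diff=9 [FAIL (|-1-8|=9 > 1)], height=9
  node 3: h_left=-1, h_right=9, diff=10 [FAIL (|-1-9|=10 > 1)], height=10
Node 30 violates the condition: |-1 - 1| = 2 > 1.
Result: Not balanced


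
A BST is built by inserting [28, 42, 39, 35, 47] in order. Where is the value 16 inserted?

Starting tree (level order): [28, None, 42, 39, 47, 35]
Insertion path: 28
Result: insert 16 as left child of 28
Final tree (level order): [28, 16, 42, None, None, 39, 47, 35]


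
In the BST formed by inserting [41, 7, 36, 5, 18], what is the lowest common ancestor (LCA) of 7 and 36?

Tree insertion order: [41, 7, 36, 5, 18]
Tree (level-order array): [41, 7, None, 5, 36, None, None, 18]
In a BST, the LCA of p=7, q=36 is the first node v on the
root-to-leaf path with p <= v <= q (go left if both < v, right if both > v).
Walk from root:
  at 41: both 7 and 36 < 41, go left
  at 7: 7 <= 7 <= 36, this is the LCA
LCA = 7


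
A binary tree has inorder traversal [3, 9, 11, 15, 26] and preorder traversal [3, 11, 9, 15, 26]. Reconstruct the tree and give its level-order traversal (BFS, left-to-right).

Inorder:  [3, 9, 11, 15, 26]
Preorder: [3, 11, 9, 15, 26]
Algorithm: preorder visits root first, so consume preorder in order;
for each root, split the current inorder slice at that value into
left-subtree inorder and right-subtree inorder, then recurse.
Recursive splits:
  root=3; inorder splits into left=[], right=[9, 11, 15, 26]
  root=11; inorder splits into left=[9], right=[15, 26]
  root=9; inorder splits into left=[], right=[]
  root=15; inorder splits into left=[], right=[26]
  root=26; inorder splits into left=[], right=[]
Reconstructed level-order: [3, 11, 9, 15, 26]


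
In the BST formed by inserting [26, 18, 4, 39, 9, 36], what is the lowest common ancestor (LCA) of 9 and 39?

Tree insertion order: [26, 18, 4, 39, 9, 36]
Tree (level-order array): [26, 18, 39, 4, None, 36, None, None, 9]
In a BST, the LCA of p=9, q=39 is the first node v on the
root-to-leaf path with p <= v <= q (go left if both < v, right if both > v).
Walk from root:
  at 26: 9 <= 26 <= 39, this is the LCA
LCA = 26


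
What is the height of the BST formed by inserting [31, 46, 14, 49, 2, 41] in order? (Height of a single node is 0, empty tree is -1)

Insertion order: [31, 46, 14, 49, 2, 41]
Tree (level-order array): [31, 14, 46, 2, None, 41, 49]
Compute height bottom-up (empty subtree = -1):
  height(2) = 1 + max(-1, -1) = 0
  height(14) = 1 + max(0, -1) = 1
  height(41) = 1 + max(-1, -1) = 0
  height(49) = 1 + max(-1, -1) = 0
  height(46) = 1 + max(0, 0) = 1
  height(31) = 1 + max(1, 1) = 2
Height = 2


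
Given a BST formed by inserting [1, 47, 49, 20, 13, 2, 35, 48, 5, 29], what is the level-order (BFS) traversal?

Tree insertion order: [1, 47, 49, 20, 13, 2, 35, 48, 5, 29]
Tree (level-order array): [1, None, 47, 20, 49, 13, 35, 48, None, 2, None, 29, None, None, None, None, 5]
BFS from the root, enqueuing left then right child of each popped node:
  queue [1] -> pop 1, enqueue [47], visited so far: [1]
  queue [47] -> pop 47, enqueue [20, 49], visited so far: [1, 47]
  queue [20, 49] -> pop 20, enqueue [13, 35], visited so far: [1, 47, 20]
  queue [49, 13, 35] -> pop 49, enqueue [48], visited so far: [1, 47, 20, 49]
  queue [13, 35, 48] -> pop 13, enqueue [2], visited so far: [1, 47, 20, 49, 13]
  queue [35, 48, 2] -> pop 35, enqueue [29], visited so far: [1, 47, 20, 49, 13, 35]
  queue [48, 2, 29] -> pop 48, enqueue [none], visited so far: [1, 47, 20, 49, 13, 35, 48]
  queue [2, 29] -> pop 2, enqueue [5], visited so far: [1, 47, 20, 49, 13, 35, 48, 2]
  queue [29, 5] -> pop 29, enqueue [none], visited so far: [1, 47, 20, 49, 13, 35, 48, 2, 29]
  queue [5] -> pop 5, enqueue [none], visited so far: [1, 47, 20, 49, 13, 35, 48, 2, 29, 5]
Result: [1, 47, 20, 49, 13, 35, 48, 2, 29, 5]


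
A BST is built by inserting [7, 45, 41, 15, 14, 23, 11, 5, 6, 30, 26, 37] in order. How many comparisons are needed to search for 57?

Search path for 57: 7 -> 45
Found: False
Comparisons: 2


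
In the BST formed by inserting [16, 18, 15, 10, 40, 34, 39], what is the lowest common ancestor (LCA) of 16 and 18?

Tree insertion order: [16, 18, 15, 10, 40, 34, 39]
Tree (level-order array): [16, 15, 18, 10, None, None, 40, None, None, 34, None, None, 39]
In a BST, the LCA of p=16, q=18 is the first node v on the
root-to-leaf path with p <= v <= q (go left if both < v, right if both > v).
Walk from root:
  at 16: 16 <= 16 <= 18, this is the LCA
LCA = 16


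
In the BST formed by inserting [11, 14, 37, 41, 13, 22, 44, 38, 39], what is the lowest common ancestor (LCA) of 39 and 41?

Tree insertion order: [11, 14, 37, 41, 13, 22, 44, 38, 39]
Tree (level-order array): [11, None, 14, 13, 37, None, None, 22, 41, None, None, 38, 44, None, 39]
In a BST, the LCA of p=39, q=41 is the first node v on the
root-to-leaf path with p <= v <= q (go left if both < v, right if both > v).
Walk from root:
  at 11: both 39 and 41 > 11, go right
  at 14: both 39 and 41 > 14, go right
  at 37: both 39 and 41 > 37, go right
  at 41: 39 <= 41 <= 41, this is the LCA
LCA = 41


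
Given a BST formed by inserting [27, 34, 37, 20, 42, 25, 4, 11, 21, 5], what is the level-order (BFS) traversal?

Tree insertion order: [27, 34, 37, 20, 42, 25, 4, 11, 21, 5]
Tree (level-order array): [27, 20, 34, 4, 25, None, 37, None, 11, 21, None, None, 42, 5]
BFS from the root, enqueuing left then right child of each popped node:
  queue [27] -> pop 27, enqueue [20, 34], visited so far: [27]
  queue [20, 34] -> pop 20, enqueue [4, 25], visited so far: [27, 20]
  queue [34, 4, 25] -> pop 34, enqueue [37], visited so far: [27, 20, 34]
  queue [4, 25, 37] -> pop 4, enqueue [11], visited so far: [27, 20, 34, 4]
  queue [25, 37, 11] -> pop 25, enqueue [21], visited so far: [27, 20, 34, 4, 25]
  queue [37, 11, 21] -> pop 37, enqueue [42], visited so far: [27, 20, 34, 4, 25, 37]
  queue [11, 21, 42] -> pop 11, enqueue [5], visited so far: [27, 20, 34, 4, 25, 37, 11]
  queue [21, 42, 5] -> pop 21, enqueue [none], visited so far: [27, 20, 34, 4, 25, 37, 11, 21]
  queue [42, 5] -> pop 42, enqueue [none], visited so far: [27, 20, 34, 4, 25, 37, 11, 21, 42]
  queue [5] -> pop 5, enqueue [none], visited so far: [27, 20, 34, 4, 25, 37, 11, 21, 42, 5]
Result: [27, 20, 34, 4, 25, 37, 11, 21, 42, 5]


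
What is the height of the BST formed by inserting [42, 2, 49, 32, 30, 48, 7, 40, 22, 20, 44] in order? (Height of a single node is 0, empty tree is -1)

Insertion order: [42, 2, 49, 32, 30, 48, 7, 40, 22, 20, 44]
Tree (level-order array): [42, 2, 49, None, 32, 48, None, 30, 40, 44, None, 7, None, None, None, None, None, None, 22, 20]
Compute height bottom-up (empty subtree = -1):
  height(20) = 1 + max(-1, -1) = 0
  height(22) = 1 + max(0, -1) = 1
  height(7) = 1 + max(-1, 1) = 2
  height(30) = 1 + max(2, -1) = 3
  height(40) = 1 + max(-1, -1) = 0
  height(32) = 1 + max(3, 0) = 4
  height(2) = 1 + max(-1, 4) = 5
  height(44) = 1 + max(-1, -1) = 0
  height(48) = 1 + max(0, -1) = 1
  height(49) = 1 + max(1, -1) = 2
  height(42) = 1 + max(5, 2) = 6
Height = 6


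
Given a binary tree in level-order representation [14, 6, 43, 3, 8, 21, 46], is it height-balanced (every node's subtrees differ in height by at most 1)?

Tree (level-order array): [14, 6, 43, 3, 8, 21, 46]
Definition: a tree is height-balanced if, at every node, |h(left) - h(right)| <= 1 (empty subtree has height -1).
Bottom-up per-node check:
  node 3: h_left=-1, h_right=-1, diff=0 [OK], height=0
  node 8: h_left=-1, h_right=-1, diff=0 [OK], height=0
  node 6: h_left=0, h_right=0, diff=0 [OK], height=1
  node 21: h_left=-1, h_right=-1, diff=0 [OK], height=0
  node 46: h_left=-1, h_right=-1, diff=0 [OK], height=0
  node 43: h_left=0, h_right=0, diff=0 [OK], height=1
  node 14: h_left=1, h_right=1, diff=0 [OK], height=2
All nodes satisfy the balance condition.
Result: Balanced


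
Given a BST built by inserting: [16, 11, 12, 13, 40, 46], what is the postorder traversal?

Tree insertion order: [16, 11, 12, 13, 40, 46]
Tree (level-order array): [16, 11, 40, None, 12, None, 46, None, 13]
Postorder traversal: [13, 12, 11, 46, 40, 16]


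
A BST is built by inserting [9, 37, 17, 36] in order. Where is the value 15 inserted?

Starting tree (level order): [9, None, 37, 17, None, None, 36]
Insertion path: 9 -> 37 -> 17
Result: insert 15 as left child of 17
Final tree (level order): [9, None, 37, 17, None, 15, 36]


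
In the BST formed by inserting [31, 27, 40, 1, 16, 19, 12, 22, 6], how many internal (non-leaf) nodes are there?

Tree built from: [31, 27, 40, 1, 16, 19, 12, 22, 6]
Tree (level-order array): [31, 27, 40, 1, None, None, None, None, 16, 12, 19, 6, None, None, 22]
Rule: An internal node has at least one child.
Per-node child counts:
  node 31: 2 child(ren)
  node 27: 1 child(ren)
  node 1: 1 child(ren)
  node 16: 2 child(ren)
  node 12: 1 child(ren)
  node 6: 0 child(ren)
  node 19: 1 child(ren)
  node 22: 0 child(ren)
  node 40: 0 child(ren)
Matching nodes: [31, 27, 1, 16, 12, 19]
Count of internal (non-leaf) nodes: 6


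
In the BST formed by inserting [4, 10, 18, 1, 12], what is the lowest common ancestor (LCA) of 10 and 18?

Tree insertion order: [4, 10, 18, 1, 12]
Tree (level-order array): [4, 1, 10, None, None, None, 18, 12]
In a BST, the LCA of p=10, q=18 is the first node v on the
root-to-leaf path with p <= v <= q (go left if both < v, right if both > v).
Walk from root:
  at 4: both 10 and 18 > 4, go right
  at 10: 10 <= 10 <= 18, this is the LCA
LCA = 10


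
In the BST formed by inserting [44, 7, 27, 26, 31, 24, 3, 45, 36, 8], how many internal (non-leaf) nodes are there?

Tree built from: [44, 7, 27, 26, 31, 24, 3, 45, 36, 8]
Tree (level-order array): [44, 7, 45, 3, 27, None, None, None, None, 26, 31, 24, None, None, 36, 8]
Rule: An internal node has at least one child.
Per-node child counts:
  node 44: 2 child(ren)
  node 7: 2 child(ren)
  node 3: 0 child(ren)
  node 27: 2 child(ren)
  node 26: 1 child(ren)
  node 24: 1 child(ren)
  node 8: 0 child(ren)
  node 31: 1 child(ren)
  node 36: 0 child(ren)
  node 45: 0 child(ren)
Matching nodes: [44, 7, 27, 26, 24, 31]
Count of internal (non-leaf) nodes: 6


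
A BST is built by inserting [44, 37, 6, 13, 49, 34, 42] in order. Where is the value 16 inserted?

Starting tree (level order): [44, 37, 49, 6, 42, None, None, None, 13, None, None, None, 34]
Insertion path: 44 -> 37 -> 6 -> 13 -> 34
Result: insert 16 as left child of 34
Final tree (level order): [44, 37, 49, 6, 42, None, None, None, 13, None, None, None, 34, 16]


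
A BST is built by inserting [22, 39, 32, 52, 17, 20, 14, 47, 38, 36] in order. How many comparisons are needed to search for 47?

Search path for 47: 22 -> 39 -> 52 -> 47
Found: True
Comparisons: 4


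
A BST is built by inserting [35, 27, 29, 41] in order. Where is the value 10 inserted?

Starting tree (level order): [35, 27, 41, None, 29]
Insertion path: 35 -> 27
Result: insert 10 as left child of 27
Final tree (level order): [35, 27, 41, 10, 29]


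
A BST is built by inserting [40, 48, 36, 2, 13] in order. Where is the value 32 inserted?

Starting tree (level order): [40, 36, 48, 2, None, None, None, None, 13]
Insertion path: 40 -> 36 -> 2 -> 13
Result: insert 32 as right child of 13
Final tree (level order): [40, 36, 48, 2, None, None, None, None, 13, None, 32]


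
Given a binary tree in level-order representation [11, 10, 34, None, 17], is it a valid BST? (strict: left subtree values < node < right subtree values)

Level-order array: [11, 10, 34, None, 17]
Validate using subtree bounds (lo, hi): at each node, require lo < value < hi,
then recurse left with hi=value and right with lo=value.
Preorder trace (stopping at first violation):
  at node 11 with bounds (-inf, +inf): OK
  at node 10 with bounds (-inf, 11): OK
  at node 17 with bounds (10, 11): VIOLATION
Node 17 violates its bound: not (10 < 17 < 11).
Result: Not a valid BST


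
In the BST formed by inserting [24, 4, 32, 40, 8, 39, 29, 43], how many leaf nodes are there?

Tree built from: [24, 4, 32, 40, 8, 39, 29, 43]
Tree (level-order array): [24, 4, 32, None, 8, 29, 40, None, None, None, None, 39, 43]
Rule: A leaf has 0 children.
Per-node child counts:
  node 24: 2 child(ren)
  node 4: 1 child(ren)
  node 8: 0 child(ren)
  node 32: 2 child(ren)
  node 29: 0 child(ren)
  node 40: 2 child(ren)
  node 39: 0 child(ren)
  node 43: 0 child(ren)
Matching nodes: [8, 29, 39, 43]
Count of leaf nodes: 4


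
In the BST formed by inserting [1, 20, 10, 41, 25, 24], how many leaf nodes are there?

Tree built from: [1, 20, 10, 41, 25, 24]
Tree (level-order array): [1, None, 20, 10, 41, None, None, 25, None, 24]
Rule: A leaf has 0 children.
Per-node child counts:
  node 1: 1 child(ren)
  node 20: 2 child(ren)
  node 10: 0 child(ren)
  node 41: 1 child(ren)
  node 25: 1 child(ren)
  node 24: 0 child(ren)
Matching nodes: [10, 24]
Count of leaf nodes: 2


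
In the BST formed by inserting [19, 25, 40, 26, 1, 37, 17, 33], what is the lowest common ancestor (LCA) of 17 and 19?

Tree insertion order: [19, 25, 40, 26, 1, 37, 17, 33]
Tree (level-order array): [19, 1, 25, None, 17, None, 40, None, None, 26, None, None, 37, 33]
In a BST, the LCA of p=17, q=19 is the first node v on the
root-to-leaf path with p <= v <= q (go left if both < v, right if both > v).
Walk from root:
  at 19: 17 <= 19 <= 19, this is the LCA
LCA = 19


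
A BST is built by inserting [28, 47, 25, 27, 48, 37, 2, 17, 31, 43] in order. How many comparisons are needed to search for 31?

Search path for 31: 28 -> 47 -> 37 -> 31
Found: True
Comparisons: 4


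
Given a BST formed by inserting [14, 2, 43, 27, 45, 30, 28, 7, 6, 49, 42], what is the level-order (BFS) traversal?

Tree insertion order: [14, 2, 43, 27, 45, 30, 28, 7, 6, 49, 42]
Tree (level-order array): [14, 2, 43, None, 7, 27, 45, 6, None, None, 30, None, 49, None, None, 28, 42]
BFS from the root, enqueuing left then right child of each popped node:
  queue [14] -> pop 14, enqueue [2, 43], visited so far: [14]
  queue [2, 43] -> pop 2, enqueue [7], visited so far: [14, 2]
  queue [43, 7] -> pop 43, enqueue [27, 45], visited so far: [14, 2, 43]
  queue [7, 27, 45] -> pop 7, enqueue [6], visited so far: [14, 2, 43, 7]
  queue [27, 45, 6] -> pop 27, enqueue [30], visited so far: [14, 2, 43, 7, 27]
  queue [45, 6, 30] -> pop 45, enqueue [49], visited so far: [14, 2, 43, 7, 27, 45]
  queue [6, 30, 49] -> pop 6, enqueue [none], visited so far: [14, 2, 43, 7, 27, 45, 6]
  queue [30, 49] -> pop 30, enqueue [28, 42], visited so far: [14, 2, 43, 7, 27, 45, 6, 30]
  queue [49, 28, 42] -> pop 49, enqueue [none], visited so far: [14, 2, 43, 7, 27, 45, 6, 30, 49]
  queue [28, 42] -> pop 28, enqueue [none], visited so far: [14, 2, 43, 7, 27, 45, 6, 30, 49, 28]
  queue [42] -> pop 42, enqueue [none], visited so far: [14, 2, 43, 7, 27, 45, 6, 30, 49, 28, 42]
Result: [14, 2, 43, 7, 27, 45, 6, 30, 49, 28, 42]


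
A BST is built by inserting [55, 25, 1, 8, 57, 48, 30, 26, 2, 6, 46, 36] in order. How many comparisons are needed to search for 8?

Search path for 8: 55 -> 25 -> 1 -> 8
Found: True
Comparisons: 4


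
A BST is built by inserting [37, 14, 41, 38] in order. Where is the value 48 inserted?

Starting tree (level order): [37, 14, 41, None, None, 38]
Insertion path: 37 -> 41
Result: insert 48 as right child of 41
Final tree (level order): [37, 14, 41, None, None, 38, 48]


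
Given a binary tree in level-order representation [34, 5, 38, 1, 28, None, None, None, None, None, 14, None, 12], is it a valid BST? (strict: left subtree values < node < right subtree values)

Level-order array: [34, 5, 38, 1, 28, None, None, None, None, None, 14, None, 12]
Validate using subtree bounds (lo, hi): at each node, require lo < value < hi,
then recurse left with hi=value and right with lo=value.
Preorder trace (stopping at first violation):
  at node 34 with bounds (-inf, +inf): OK
  at node 5 with bounds (-inf, 34): OK
  at node 1 with bounds (-inf, 5): OK
  at node 28 with bounds (5, 34): OK
  at node 14 with bounds (28, 34): VIOLATION
Node 14 violates its bound: not (28 < 14 < 34).
Result: Not a valid BST


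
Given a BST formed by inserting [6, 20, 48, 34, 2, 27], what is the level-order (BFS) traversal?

Tree insertion order: [6, 20, 48, 34, 2, 27]
Tree (level-order array): [6, 2, 20, None, None, None, 48, 34, None, 27]
BFS from the root, enqueuing left then right child of each popped node:
  queue [6] -> pop 6, enqueue [2, 20], visited so far: [6]
  queue [2, 20] -> pop 2, enqueue [none], visited so far: [6, 2]
  queue [20] -> pop 20, enqueue [48], visited so far: [6, 2, 20]
  queue [48] -> pop 48, enqueue [34], visited so far: [6, 2, 20, 48]
  queue [34] -> pop 34, enqueue [27], visited so far: [6, 2, 20, 48, 34]
  queue [27] -> pop 27, enqueue [none], visited so far: [6, 2, 20, 48, 34, 27]
Result: [6, 2, 20, 48, 34, 27]


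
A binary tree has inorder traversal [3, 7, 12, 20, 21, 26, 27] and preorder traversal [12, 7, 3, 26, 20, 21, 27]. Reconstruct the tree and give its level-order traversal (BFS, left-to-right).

Inorder:  [3, 7, 12, 20, 21, 26, 27]
Preorder: [12, 7, 3, 26, 20, 21, 27]
Algorithm: preorder visits root first, so consume preorder in order;
for each root, split the current inorder slice at that value into
left-subtree inorder and right-subtree inorder, then recurse.
Recursive splits:
  root=12; inorder splits into left=[3, 7], right=[20, 21, 26, 27]
  root=7; inorder splits into left=[3], right=[]
  root=3; inorder splits into left=[], right=[]
  root=26; inorder splits into left=[20, 21], right=[27]
  root=20; inorder splits into left=[], right=[21]
  root=21; inorder splits into left=[], right=[]
  root=27; inorder splits into left=[], right=[]
Reconstructed level-order: [12, 7, 26, 3, 20, 27, 21]


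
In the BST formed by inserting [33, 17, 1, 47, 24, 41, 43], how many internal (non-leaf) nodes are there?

Tree built from: [33, 17, 1, 47, 24, 41, 43]
Tree (level-order array): [33, 17, 47, 1, 24, 41, None, None, None, None, None, None, 43]
Rule: An internal node has at least one child.
Per-node child counts:
  node 33: 2 child(ren)
  node 17: 2 child(ren)
  node 1: 0 child(ren)
  node 24: 0 child(ren)
  node 47: 1 child(ren)
  node 41: 1 child(ren)
  node 43: 0 child(ren)
Matching nodes: [33, 17, 47, 41]
Count of internal (non-leaf) nodes: 4


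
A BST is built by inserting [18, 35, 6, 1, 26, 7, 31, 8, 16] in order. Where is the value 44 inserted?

Starting tree (level order): [18, 6, 35, 1, 7, 26, None, None, None, None, 8, None, 31, None, 16]
Insertion path: 18 -> 35
Result: insert 44 as right child of 35
Final tree (level order): [18, 6, 35, 1, 7, 26, 44, None, None, None, 8, None, 31, None, None, None, 16]


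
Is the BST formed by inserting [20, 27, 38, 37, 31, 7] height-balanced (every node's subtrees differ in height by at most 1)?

Tree (level-order array): [20, 7, 27, None, None, None, 38, 37, None, 31]
Definition: a tree is height-balanced if, at every node, |h(left) - h(right)| <= 1 (empty subtree has height -1).
Bottom-up per-node check:
  node 7: h_left=-1, h_right=-1, diff=0 [OK], height=0
  node 31: h_left=-1, h_right=-1, diff=0 [OK], height=0
  node 37: h_left=0, h_right=-1, diff=1 [OK], height=1
  node 38: h_left=1, h_right=-1, diff=2 [FAIL (|1--1|=2 > 1)], height=2
  node 27: h_left=-1, h_right=2, diff=3 [FAIL (|-1-2|=3 > 1)], height=3
  node 20: h_left=0, h_right=3, diff=3 [FAIL (|0-3|=3 > 1)], height=4
Node 38 violates the condition: |1 - -1| = 2 > 1.
Result: Not balanced


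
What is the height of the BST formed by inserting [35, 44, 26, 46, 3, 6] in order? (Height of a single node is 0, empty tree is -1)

Insertion order: [35, 44, 26, 46, 3, 6]
Tree (level-order array): [35, 26, 44, 3, None, None, 46, None, 6]
Compute height bottom-up (empty subtree = -1):
  height(6) = 1 + max(-1, -1) = 0
  height(3) = 1 + max(-1, 0) = 1
  height(26) = 1 + max(1, -1) = 2
  height(46) = 1 + max(-1, -1) = 0
  height(44) = 1 + max(-1, 0) = 1
  height(35) = 1 + max(2, 1) = 3
Height = 3


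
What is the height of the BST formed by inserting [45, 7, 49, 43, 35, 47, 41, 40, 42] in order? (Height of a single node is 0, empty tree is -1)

Insertion order: [45, 7, 49, 43, 35, 47, 41, 40, 42]
Tree (level-order array): [45, 7, 49, None, 43, 47, None, 35, None, None, None, None, 41, 40, 42]
Compute height bottom-up (empty subtree = -1):
  height(40) = 1 + max(-1, -1) = 0
  height(42) = 1 + max(-1, -1) = 0
  height(41) = 1 + max(0, 0) = 1
  height(35) = 1 + max(-1, 1) = 2
  height(43) = 1 + max(2, -1) = 3
  height(7) = 1 + max(-1, 3) = 4
  height(47) = 1 + max(-1, -1) = 0
  height(49) = 1 + max(0, -1) = 1
  height(45) = 1 + max(4, 1) = 5
Height = 5


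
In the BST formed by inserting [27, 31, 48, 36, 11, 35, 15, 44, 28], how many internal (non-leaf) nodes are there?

Tree built from: [27, 31, 48, 36, 11, 35, 15, 44, 28]
Tree (level-order array): [27, 11, 31, None, 15, 28, 48, None, None, None, None, 36, None, 35, 44]
Rule: An internal node has at least one child.
Per-node child counts:
  node 27: 2 child(ren)
  node 11: 1 child(ren)
  node 15: 0 child(ren)
  node 31: 2 child(ren)
  node 28: 0 child(ren)
  node 48: 1 child(ren)
  node 36: 2 child(ren)
  node 35: 0 child(ren)
  node 44: 0 child(ren)
Matching nodes: [27, 11, 31, 48, 36]
Count of internal (non-leaf) nodes: 5


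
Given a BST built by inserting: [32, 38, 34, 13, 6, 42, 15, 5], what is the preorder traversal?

Tree insertion order: [32, 38, 34, 13, 6, 42, 15, 5]
Tree (level-order array): [32, 13, 38, 6, 15, 34, 42, 5]
Preorder traversal: [32, 13, 6, 5, 15, 38, 34, 42]


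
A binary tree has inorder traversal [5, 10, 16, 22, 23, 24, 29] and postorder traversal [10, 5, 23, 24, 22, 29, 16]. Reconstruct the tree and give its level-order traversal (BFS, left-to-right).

Inorder:   [5, 10, 16, 22, 23, 24, 29]
Postorder: [10, 5, 23, 24, 22, 29, 16]
Algorithm: postorder visits root last, so walk postorder right-to-left;
each value is the root of the current inorder slice — split it at that
value, recurse on the right subtree first, then the left.
Recursive splits:
  root=16; inorder splits into left=[5, 10], right=[22, 23, 24, 29]
  root=29; inorder splits into left=[22, 23, 24], right=[]
  root=22; inorder splits into left=[], right=[23, 24]
  root=24; inorder splits into left=[23], right=[]
  root=23; inorder splits into left=[], right=[]
  root=5; inorder splits into left=[], right=[10]
  root=10; inorder splits into left=[], right=[]
Reconstructed level-order: [16, 5, 29, 10, 22, 24, 23]


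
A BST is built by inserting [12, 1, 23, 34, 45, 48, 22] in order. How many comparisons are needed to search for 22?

Search path for 22: 12 -> 23 -> 22
Found: True
Comparisons: 3


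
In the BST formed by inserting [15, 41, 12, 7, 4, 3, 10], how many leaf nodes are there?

Tree built from: [15, 41, 12, 7, 4, 3, 10]
Tree (level-order array): [15, 12, 41, 7, None, None, None, 4, 10, 3]
Rule: A leaf has 0 children.
Per-node child counts:
  node 15: 2 child(ren)
  node 12: 1 child(ren)
  node 7: 2 child(ren)
  node 4: 1 child(ren)
  node 3: 0 child(ren)
  node 10: 0 child(ren)
  node 41: 0 child(ren)
Matching nodes: [3, 10, 41]
Count of leaf nodes: 3


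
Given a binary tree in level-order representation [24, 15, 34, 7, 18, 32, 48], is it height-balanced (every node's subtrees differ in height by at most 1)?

Tree (level-order array): [24, 15, 34, 7, 18, 32, 48]
Definition: a tree is height-balanced if, at every node, |h(left) - h(right)| <= 1 (empty subtree has height -1).
Bottom-up per-node check:
  node 7: h_left=-1, h_right=-1, diff=0 [OK], height=0
  node 18: h_left=-1, h_right=-1, diff=0 [OK], height=0
  node 15: h_left=0, h_right=0, diff=0 [OK], height=1
  node 32: h_left=-1, h_right=-1, diff=0 [OK], height=0
  node 48: h_left=-1, h_right=-1, diff=0 [OK], height=0
  node 34: h_left=0, h_right=0, diff=0 [OK], height=1
  node 24: h_left=1, h_right=1, diff=0 [OK], height=2
All nodes satisfy the balance condition.
Result: Balanced


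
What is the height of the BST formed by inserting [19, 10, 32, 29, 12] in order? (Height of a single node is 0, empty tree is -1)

Insertion order: [19, 10, 32, 29, 12]
Tree (level-order array): [19, 10, 32, None, 12, 29]
Compute height bottom-up (empty subtree = -1):
  height(12) = 1 + max(-1, -1) = 0
  height(10) = 1 + max(-1, 0) = 1
  height(29) = 1 + max(-1, -1) = 0
  height(32) = 1 + max(0, -1) = 1
  height(19) = 1 + max(1, 1) = 2
Height = 2


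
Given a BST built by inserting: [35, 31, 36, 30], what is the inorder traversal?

Tree insertion order: [35, 31, 36, 30]
Tree (level-order array): [35, 31, 36, 30]
Inorder traversal: [30, 31, 35, 36]


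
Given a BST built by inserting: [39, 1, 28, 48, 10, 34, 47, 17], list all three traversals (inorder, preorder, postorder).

Tree insertion order: [39, 1, 28, 48, 10, 34, 47, 17]
Tree (level-order array): [39, 1, 48, None, 28, 47, None, 10, 34, None, None, None, 17]
Inorder (L, root, R): [1, 10, 17, 28, 34, 39, 47, 48]
Preorder (root, L, R): [39, 1, 28, 10, 17, 34, 48, 47]
Postorder (L, R, root): [17, 10, 34, 28, 1, 47, 48, 39]


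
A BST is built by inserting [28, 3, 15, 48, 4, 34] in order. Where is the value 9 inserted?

Starting tree (level order): [28, 3, 48, None, 15, 34, None, 4]
Insertion path: 28 -> 3 -> 15 -> 4
Result: insert 9 as right child of 4
Final tree (level order): [28, 3, 48, None, 15, 34, None, 4, None, None, None, None, 9]


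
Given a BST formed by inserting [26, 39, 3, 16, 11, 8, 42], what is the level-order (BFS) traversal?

Tree insertion order: [26, 39, 3, 16, 11, 8, 42]
Tree (level-order array): [26, 3, 39, None, 16, None, 42, 11, None, None, None, 8]
BFS from the root, enqueuing left then right child of each popped node:
  queue [26] -> pop 26, enqueue [3, 39], visited so far: [26]
  queue [3, 39] -> pop 3, enqueue [16], visited so far: [26, 3]
  queue [39, 16] -> pop 39, enqueue [42], visited so far: [26, 3, 39]
  queue [16, 42] -> pop 16, enqueue [11], visited so far: [26, 3, 39, 16]
  queue [42, 11] -> pop 42, enqueue [none], visited so far: [26, 3, 39, 16, 42]
  queue [11] -> pop 11, enqueue [8], visited so far: [26, 3, 39, 16, 42, 11]
  queue [8] -> pop 8, enqueue [none], visited so far: [26, 3, 39, 16, 42, 11, 8]
Result: [26, 3, 39, 16, 42, 11, 8]


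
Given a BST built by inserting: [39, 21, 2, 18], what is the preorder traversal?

Tree insertion order: [39, 21, 2, 18]
Tree (level-order array): [39, 21, None, 2, None, None, 18]
Preorder traversal: [39, 21, 2, 18]


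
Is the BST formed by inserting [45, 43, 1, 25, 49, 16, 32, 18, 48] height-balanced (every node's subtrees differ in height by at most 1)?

Tree (level-order array): [45, 43, 49, 1, None, 48, None, None, 25, None, None, 16, 32, None, 18]
Definition: a tree is height-balanced if, at every node, |h(left) - h(right)| <= 1 (empty subtree has height -1).
Bottom-up per-node check:
  node 18: h_left=-1, h_right=-1, diff=0 [OK], height=0
  node 16: h_left=-1, h_right=0, diff=1 [OK], height=1
  node 32: h_left=-1, h_right=-1, diff=0 [OK], height=0
  node 25: h_left=1, h_right=0, diff=1 [OK], height=2
  node 1: h_left=-1, h_right=2, diff=3 [FAIL (|-1-2|=3 > 1)], height=3
  node 43: h_left=3, h_right=-1, diff=4 [FAIL (|3--1|=4 > 1)], height=4
  node 48: h_left=-1, h_right=-1, diff=0 [OK], height=0
  node 49: h_left=0, h_right=-1, diff=1 [OK], height=1
  node 45: h_left=4, h_right=1, diff=3 [FAIL (|4-1|=3 > 1)], height=5
Node 1 violates the condition: |-1 - 2| = 3 > 1.
Result: Not balanced


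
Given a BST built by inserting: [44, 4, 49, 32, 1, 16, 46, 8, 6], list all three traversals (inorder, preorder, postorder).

Tree insertion order: [44, 4, 49, 32, 1, 16, 46, 8, 6]
Tree (level-order array): [44, 4, 49, 1, 32, 46, None, None, None, 16, None, None, None, 8, None, 6]
Inorder (L, root, R): [1, 4, 6, 8, 16, 32, 44, 46, 49]
Preorder (root, L, R): [44, 4, 1, 32, 16, 8, 6, 49, 46]
Postorder (L, R, root): [1, 6, 8, 16, 32, 4, 46, 49, 44]


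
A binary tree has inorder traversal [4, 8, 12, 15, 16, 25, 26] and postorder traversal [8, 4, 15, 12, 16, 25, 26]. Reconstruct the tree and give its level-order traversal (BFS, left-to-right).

Inorder:   [4, 8, 12, 15, 16, 25, 26]
Postorder: [8, 4, 15, 12, 16, 25, 26]
Algorithm: postorder visits root last, so walk postorder right-to-left;
each value is the root of the current inorder slice — split it at that
value, recurse on the right subtree first, then the left.
Recursive splits:
  root=26; inorder splits into left=[4, 8, 12, 15, 16, 25], right=[]
  root=25; inorder splits into left=[4, 8, 12, 15, 16], right=[]
  root=16; inorder splits into left=[4, 8, 12, 15], right=[]
  root=12; inorder splits into left=[4, 8], right=[15]
  root=15; inorder splits into left=[], right=[]
  root=4; inorder splits into left=[], right=[8]
  root=8; inorder splits into left=[], right=[]
Reconstructed level-order: [26, 25, 16, 12, 4, 15, 8]


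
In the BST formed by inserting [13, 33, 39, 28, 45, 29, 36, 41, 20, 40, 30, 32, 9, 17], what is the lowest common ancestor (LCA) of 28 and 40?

Tree insertion order: [13, 33, 39, 28, 45, 29, 36, 41, 20, 40, 30, 32, 9, 17]
Tree (level-order array): [13, 9, 33, None, None, 28, 39, 20, 29, 36, 45, 17, None, None, 30, None, None, 41, None, None, None, None, 32, 40]
In a BST, the LCA of p=28, q=40 is the first node v on the
root-to-leaf path with p <= v <= q (go left if both < v, right if both > v).
Walk from root:
  at 13: both 28 and 40 > 13, go right
  at 33: 28 <= 33 <= 40, this is the LCA
LCA = 33


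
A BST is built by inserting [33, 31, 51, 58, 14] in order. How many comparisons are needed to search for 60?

Search path for 60: 33 -> 51 -> 58
Found: False
Comparisons: 3


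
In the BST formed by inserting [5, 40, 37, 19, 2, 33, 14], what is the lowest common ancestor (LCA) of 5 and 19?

Tree insertion order: [5, 40, 37, 19, 2, 33, 14]
Tree (level-order array): [5, 2, 40, None, None, 37, None, 19, None, 14, 33]
In a BST, the LCA of p=5, q=19 is the first node v on the
root-to-leaf path with p <= v <= q (go left if both < v, right if both > v).
Walk from root:
  at 5: 5 <= 5 <= 19, this is the LCA
LCA = 5


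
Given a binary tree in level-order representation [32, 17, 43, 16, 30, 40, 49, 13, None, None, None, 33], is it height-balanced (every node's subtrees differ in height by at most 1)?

Tree (level-order array): [32, 17, 43, 16, 30, 40, 49, 13, None, None, None, 33]
Definition: a tree is height-balanced if, at every node, |h(left) - h(right)| <= 1 (empty subtree has height -1).
Bottom-up per-node check:
  node 13: h_left=-1, h_right=-1, diff=0 [OK], height=0
  node 16: h_left=0, h_right=-1, diff=1 [OK], height=1
  node 30: h_left=-1, h_right=-1, diff=0 [OK], height=0
  node 17: h_left=1, h_right=0, diff=1 [OK], height=2
  node 33: h_left=-1, h_right=-1, diff=0 [OK], height=0
  node 40: h_left=0, h_right=-1, diff=1 [OK], height=1
  node 49: h_left=-1, h_right=-1, diff=0 [OK], height=0
  node 43: h_left=1, h_right=0, diff=1 [OK], height=2
  node 32: h_left=2, h_right=2, diff=0 [OK], height=3
All nodes satisfy the balance condition.
Result: Balanced


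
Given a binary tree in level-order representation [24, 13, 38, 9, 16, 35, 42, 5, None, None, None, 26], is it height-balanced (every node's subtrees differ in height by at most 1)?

Tree (level-order array): [24, 13, 38, 9, 16, 35, 42, 5, None, None, None, 26]
Definition: a tree is height-balanced if, at every node, |h(left) - h(right)| <= 1 (empty subtree has height -1).
Bottom-up per-node check:
  node 5: h_left=-1, h_right=-1, diff=0 [OK], height=0
  node 9: h_left=0, h_right=-1, diff=1 [OK], height=1
  node 16: h_left=-1, h_right=-1, diff=0 [OK], height=0
  node 13: h_left=1, h_right=0, diff=1 [OK], height=2
  node 26: h_left=-1, h_right=-1, diff=0 [OK], height=0
  node 35: h_left=0, h_right=-1, diff=1 [OK], height=1
  node 42: h_left=-1, h_right=-1, diff=0 [OK], height=0
  node 38: h_left=1, h_right=0, diff=1 [OK], height=2
  node 24: h_left=2, h_right=2, diff=0 [OK], height=3
All nodes satisfy the balance condition.
Result: Balanced


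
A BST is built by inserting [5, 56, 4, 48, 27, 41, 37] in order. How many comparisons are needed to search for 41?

Search path for 41: 5 -> 56 -> 48 -> 27 -> 41
Found: True
Comparisons: 5


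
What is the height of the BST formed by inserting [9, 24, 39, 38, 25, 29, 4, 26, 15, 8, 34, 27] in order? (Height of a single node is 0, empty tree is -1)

Insertion order: [9, 24, 39, 38, 25, 29, 4, 26, 15, 8, 34, 27]
Tree (level-order array): [9, 4, 24, None, 8, 15, 39, None, None, None, None, 38, None, 25, None, None, 29, 26, 34, None, 27]
Compute height bottom-up (empty subtree = -1):
  height(8) = 1 + max(-1, -1) = 0
  height(4) = 1 + max(-1, 0) = 1
  height(15) = 1 + max(-1, -1) = 0
  height(27) = 1 + max(-1, -1) = 0
  height(26) = 1 + max(-1, 0) = 1
  height(34) = 1 + max(-1, -1) = 0
  height(29) = 1 + max(1, 0) = 2
  height(25) = 1 + max(-1, 2) = 3
  height(38) = 1 + max(3, -1) = 4
  height(39) = 1 + max(4, -1) = 5
  height(24) = 1 + max(0, 5) = 6
  height(9) = 1 + max(1, 6) = 7
Height = 7


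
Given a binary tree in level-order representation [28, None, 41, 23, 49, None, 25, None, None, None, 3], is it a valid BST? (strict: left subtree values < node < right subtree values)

Level-order array: [28, None, 41, 23, 49, None, 25, None, None, None, 3]
Validate using subtree bounds (lo, hi): at each node, require lo < value < hi,
then recurse left with hi=value and right with lo=value.
Preorder trace (stopping at first violation):
  at node 28 with bounds (-inf, +inf): OK
  at node 41 with bounds (28, +inf): OK
  at node 23 with bounds (28, 41): VIOLATION
Node 23 violates its bound: not (28 < 23 < 41).
Result: Not a valid BST


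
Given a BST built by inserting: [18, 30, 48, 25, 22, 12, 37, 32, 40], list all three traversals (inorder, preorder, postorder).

Tree insertion order: [18, 30, 48, 25, 22, 12, 37, 32, 40]
Tree (level-order array): [18, 12, 30, None, None, 25, 48, 22, None, 37, None, None, None, 32, 40]
Inorder (L, root, R): [12, 18, 22, 25, 30, 32, 37, 40, 48]
Preorder (root, L, R): [18, 12, 30, 25, 22, 48, 37, 32, 40]
Postorder (L, R, root): [12, 22, 25, 32, 40, 37, 48, 30, 18]


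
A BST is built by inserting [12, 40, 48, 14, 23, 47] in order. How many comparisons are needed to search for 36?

Search path for 36: 12 -> 40 -> 14 -> 23
Found: False
Comparisons: 4


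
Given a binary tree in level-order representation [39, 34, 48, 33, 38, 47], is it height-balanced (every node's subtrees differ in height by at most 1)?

Tree (level-order array): [39, 34, 48, 33, 38, 47]
Definition: a tree is height-balanced if, at every node, |h(left) - h(right)| <= 1 (empty subtree has height -1).
Bottom-up per-node check:
  node 33: h_left=-1, h_right=-1, diff=0 [OK], height=0
  node 38: h_left=-1, h_right=-1, diff=0 [OK], height=0
  node 34: h_left=0, h_right=0, diff=0 [OK], height=1
  node 47: h_left=-1, h_right=-1, diff=0 [OK], height=0
  node 48: h_left=0, h_right=-1, diff=1 [OK], height=1
  node 39: h_left=1, h_right=1, diff=0 [OK], height=2
All nodes satisfy the balance condition.
Result: Balanced


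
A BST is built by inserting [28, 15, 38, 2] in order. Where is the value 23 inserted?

Starting tree (level order): [28, 15, 38, 2]
Insertion path: 28 -> 15
Result: insert 23 as right child of 15
Final tree (level order): [28, 15, 38, 2, 23]


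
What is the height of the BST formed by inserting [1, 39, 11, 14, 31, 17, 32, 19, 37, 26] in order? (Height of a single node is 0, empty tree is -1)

Insertion order: [1, 39, 11, 14, 31, 17, 32, 19, 37, 26]
Tree (level-order array): [1, None, 39, 11, None, None, 14, None, 31, 17, 32, None, 19, None, 37, None, 26]
Compute height bottom-up (empty subtree = -1):
  height(26) = 1 + max(-1, -1) = 0
  height(19) = 1 + max(-1, 0) = 1
  height(17) = 1 + max(-1, 1) = 2
  height(37) = 1 + max(-1, -1) = 0
  height(32) = 1 + max(-1, 0) = 1
  height(31) = 1 + max(2, 1) = 3
  height(14) = 1 + max(-1, 3) = 4
  height(11) = 1 + max(-1, 4) = 5
  height(39) = 1 + max(5, -1) = 6
  height(1) = 1 + max(-1, 6) = 7
Height = 7


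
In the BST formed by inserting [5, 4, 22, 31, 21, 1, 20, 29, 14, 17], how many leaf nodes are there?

Tree built from: [5, 4, 22, 31, 21, 1, 20, 29, 14, 17]
Tree (level-order array): [5, 4, 22, 1, None, 21, 31, None, None, 20, None, 29, None, 14, None, None, None, None, 17]
Rule: A leaf has 0 children.
Per-node child counts:
  node 5: 2 child(ren)
  node 4: 1 child(ren)
  node 1: 0 child(ren)
  node 22: 2 child(ren)
  node 21: 1 child(ren)
  node 20: 1 child(ren)
  node 14: 1 child(ren)
  node 17: 0 child(ren)
  node 31: 1 child(ren)
  node 29: 0 child(ren)
Matching nodes: [1, 17, 29]
Count of leaf nodes: 3


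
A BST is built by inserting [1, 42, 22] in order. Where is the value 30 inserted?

Starting tree (level order): [1, None, 42, 22]
Insertion path: 1 -> 42 -> 22
Result: insert 30 as right child of 22
Final tree (level order): [1, None, 42, 22, None, None, 30]


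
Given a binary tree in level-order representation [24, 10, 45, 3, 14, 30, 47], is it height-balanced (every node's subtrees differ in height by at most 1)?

Tree (level-order array): [24, 10, 45, 3, 14, 30, 47]
Definition: a tree is height-balanced if, at every node, |h(left) - h(right)| <= 1 (empty subtree has height -1).
Bottom-up per-node check:
  node 3: h_left=-1, h_right=-1, diff=0 [OK], height=0
  node 14: h_left=-1, h_right=-1, diff=0 [OK], height=0
  node 10: h_left=0, h_right=0, diff=0 [OK], height=1
  node 30: h_left=-1, h_right=-1, diff=0 [OK], height=0
  node 47: h_left=-1, h_right=-1, diff=0 [OK], height=0
  node 45: h_left=0, h_right=0, diff=0 [OK], height=1
  node 24: h_left=1, h_right=1, diff=0 [OK], height=2
All nodes satisfy the balance condition.
Result: Balanced
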